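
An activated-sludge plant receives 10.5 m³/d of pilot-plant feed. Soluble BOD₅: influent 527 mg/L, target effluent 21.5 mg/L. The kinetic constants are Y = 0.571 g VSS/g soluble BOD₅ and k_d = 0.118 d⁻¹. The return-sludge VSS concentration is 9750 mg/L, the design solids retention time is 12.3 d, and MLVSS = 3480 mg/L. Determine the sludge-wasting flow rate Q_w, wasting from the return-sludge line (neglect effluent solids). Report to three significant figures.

From the SRT design equation V = Y Q (S₀−S) θ_c / [X (1 + k_d θ_c)] = 0.571 × 10.5 × (527 − 21.5) × 12.3 / [3480 × (1 + 0.118 × 12.3)] = 3.73×10^4 / 8531 = 4.370 m³.
Wasting from the return line (neglecting effluent solids): Q_w = V·X / (θ_c·X_r) = 4.370 × 3480 / (12.3 × 9750) = 0.1268 m³/d.

Q_w ≈ 0.127 m³/d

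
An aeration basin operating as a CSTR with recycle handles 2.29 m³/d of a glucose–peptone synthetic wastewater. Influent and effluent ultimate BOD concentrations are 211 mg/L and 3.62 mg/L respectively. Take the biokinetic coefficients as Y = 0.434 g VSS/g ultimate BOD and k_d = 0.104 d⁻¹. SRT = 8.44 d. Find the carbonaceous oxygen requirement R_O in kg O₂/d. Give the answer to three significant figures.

Correct the yield for decay: Y_obs = Y/(1 + k_d θ_c) = 0.434 / (1 + 0.104 × 8.44) = 0.434 / 1.878 = 0.2311.
Substrate removed = Q·(S₀ − S) = 2.29 m³/d × (211 − 3.62) g/m³ = 4.75×10^2 g/d = 0.4749 kg/d.
Net sludge production P_X = 0.2311 × 0.4749 = 0.1098 kg VSS/d.
R_O = Q·ΔS − 1.42 P_X = 0.4749 − 0.1559 = 0.3190 kg O₂/d.

R_O ≈ 0.319 kg O₂/d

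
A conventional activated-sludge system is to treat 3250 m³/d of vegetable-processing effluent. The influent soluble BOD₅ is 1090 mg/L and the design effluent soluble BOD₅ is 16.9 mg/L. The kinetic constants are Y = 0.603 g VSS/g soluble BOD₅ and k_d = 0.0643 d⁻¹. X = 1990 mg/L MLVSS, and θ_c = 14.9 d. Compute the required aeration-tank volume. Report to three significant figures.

V ≈ 8040 m³

Steady-state biomass mass balance: V·X·(1 + k_d·θ_c) = Y·Q·(S₀ − S)·θ_c, so V = 0.603 × 3250 × (1090 − 16.9) × 14.9 / [1990 × (1 + 0.0643 × 14.9)] = 3.13×10^7 / 3897 = 8042 m³.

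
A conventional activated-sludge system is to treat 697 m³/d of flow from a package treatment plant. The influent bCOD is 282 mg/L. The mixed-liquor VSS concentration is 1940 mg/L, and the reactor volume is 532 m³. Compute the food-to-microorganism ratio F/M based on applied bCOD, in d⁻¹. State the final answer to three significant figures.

F/M ≈ 0.190 d⁻¹

F/M = applied load / biomass = Q·S₀/(V·X) = 697 × 282 / (532.0 × 1940) = 0.1904 d⁻¹.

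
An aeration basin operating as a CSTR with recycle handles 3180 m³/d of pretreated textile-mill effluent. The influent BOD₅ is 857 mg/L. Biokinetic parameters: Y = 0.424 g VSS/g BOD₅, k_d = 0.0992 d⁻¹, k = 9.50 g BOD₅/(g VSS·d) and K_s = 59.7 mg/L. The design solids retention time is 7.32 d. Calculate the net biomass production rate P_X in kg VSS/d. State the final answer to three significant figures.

P_X ≈ 667 kg VSS/d

Effluent substrate depends only on kinetics and SRT: S = K_s(1 + k_d θ_c) / [θ_c(Yk − k_d) − 1] = 59.7 × (1 + 0.0992 × 7.32) / [7.32 × (0.424 × 9.50 − 0.0992) − 1] = 103.1 / 27.76 = 3.712 mg/L.
Y_obs = Y / (1 + k_d θ_c) = 0.424 / (1 + 0.0992 × 7.32) = 0.424 / 1.726 = 0.2456.
Mass of BOD₅ removed per day: Q(S₀ − S) = 3180 × 853.3 g/m³ = 2713 kg/d.
P_X = Y_obs · Q(S₀ − S) = 0.2456 × 2713 = 666.5 kg VSS/d.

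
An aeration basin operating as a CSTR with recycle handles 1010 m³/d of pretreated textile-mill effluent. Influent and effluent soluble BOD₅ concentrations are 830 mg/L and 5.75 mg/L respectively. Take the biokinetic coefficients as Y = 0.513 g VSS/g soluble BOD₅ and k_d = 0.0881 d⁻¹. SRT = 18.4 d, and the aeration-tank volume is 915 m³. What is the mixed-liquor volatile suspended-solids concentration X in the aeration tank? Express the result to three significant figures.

Solving the biomass balance for X: X = Y Q (S₀−S) θ_c / [V (1+k_d θ_c)] = 0.513 × 1010 × (830 − 5.75) × 18.4 / [915 × (1 + 0.0881 × 18.4)] = 3277 mg/L.

X ≈ 3280 mg/L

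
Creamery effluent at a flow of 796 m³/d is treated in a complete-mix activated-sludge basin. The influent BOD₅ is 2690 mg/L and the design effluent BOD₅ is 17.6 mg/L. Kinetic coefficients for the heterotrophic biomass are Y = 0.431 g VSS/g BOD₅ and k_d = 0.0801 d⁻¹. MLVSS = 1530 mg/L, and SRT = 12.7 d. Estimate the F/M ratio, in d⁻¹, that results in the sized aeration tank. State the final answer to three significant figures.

F/M ≈ 0.371 d⁻¹

From the SRT design equation V = Y Q (S₀−S) θ_c / [X (1 + k_d θ_c)] = 0.431 × 796 × (2690 − 17.6) × 12.7 / [1530 × (1 + 0.0801 × 12.7)] = 1.16×10^7 / 3086 = 3773 m³.
F/M = applied load / biomass = Q·S₀/(V·X) = 796 × 2690 / (3773 × 1530) = 0.3710 d⁻¹.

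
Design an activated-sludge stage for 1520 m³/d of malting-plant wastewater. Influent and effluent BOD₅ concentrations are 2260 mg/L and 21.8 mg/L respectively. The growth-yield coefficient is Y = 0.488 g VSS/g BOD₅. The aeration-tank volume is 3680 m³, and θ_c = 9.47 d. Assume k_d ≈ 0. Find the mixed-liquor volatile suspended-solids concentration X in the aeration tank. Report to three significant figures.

From V·X = Y·Q·(S₀ − S)·θ_c (decay neglected): X = 0.488 × 1520 × (2260 − 21.8) × 9.47 / 3680 = 4272 mg/L.

X ≈ 4270 mg/L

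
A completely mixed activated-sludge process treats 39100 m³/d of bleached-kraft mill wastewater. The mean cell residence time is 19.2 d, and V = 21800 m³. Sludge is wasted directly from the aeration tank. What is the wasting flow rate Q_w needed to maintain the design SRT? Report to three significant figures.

With mixed-liquor wasting, θ_c = V/Q_w, so Q_w = V/θ_c = 21800/19.2 = 1135 m³/d.

Q_w ≈ 1140 m³/d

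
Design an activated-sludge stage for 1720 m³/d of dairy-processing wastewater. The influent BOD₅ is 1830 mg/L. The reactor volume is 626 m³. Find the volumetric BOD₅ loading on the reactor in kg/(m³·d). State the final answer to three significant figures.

L_v ≈ 5.03 kg BOD₅/(m³·d)

L_v = Q S₀ / V = 1720 × 1830 × 10⁻³ / 626.0 = 5.028 kg/(m³·d).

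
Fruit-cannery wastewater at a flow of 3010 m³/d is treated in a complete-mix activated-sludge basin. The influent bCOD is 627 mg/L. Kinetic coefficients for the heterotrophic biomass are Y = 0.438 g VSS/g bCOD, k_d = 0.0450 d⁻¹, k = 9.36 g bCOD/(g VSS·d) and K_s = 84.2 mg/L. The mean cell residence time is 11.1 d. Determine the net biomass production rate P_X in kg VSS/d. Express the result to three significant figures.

Effluent substrate depends only on kinetics and SRT: S = K_s(1 + k_d θ_c) / [θ_c(Yk − k_d) − 1] = 84.2 × (1 + 0.0450 × 11.1) / [11.1 × (0.438 × 9.36 − 0.0450) − 1] = 126.3 / 44.01 = 2.869 mg/L.
Correct the yield for decay: Y_obs = Y/(1 + k_d θ_c) = 0.438 / (1 + 0.0450 × 11.1) = 0.438 / 1.499 = 0.2921.
Mass of bCOD removed per day: Q(S₀ − S) = 3010 × 624.1 g/m³ = 1879 kg/d.
So the net sludge growth is P_X = 0.2921 × 1879 = 548.7 kg VSS/d.

P_X ≈ 549 kg VSS/d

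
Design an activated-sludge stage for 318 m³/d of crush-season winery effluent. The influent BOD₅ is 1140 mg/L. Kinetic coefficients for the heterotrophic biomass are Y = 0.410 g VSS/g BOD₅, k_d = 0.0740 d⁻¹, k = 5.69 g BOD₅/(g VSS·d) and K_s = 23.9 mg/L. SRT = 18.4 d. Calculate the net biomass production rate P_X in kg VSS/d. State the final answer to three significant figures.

P_X ≈ 62.9 kg VSS/d

From the Monod/SRT balance for a CMAS, S = K_s·(1+k_d θ_c)/[θ_c·(Y k − k_d) − 1] = 23.9 × (1 + 0.0740 × 18.4) / [18.4 × (0.410 × 5.69 − 0.0740) − 1] = 56.44 / 40.56 = 1.391 mg/L.
Y_obs = Y / (1 + k_d θ_c) = 0.410 / (1 + 0.0740 × 18.4) = 0.410 / 2.362 = 0.1736.
ΔS = 1140 − 1.39 = 1139 mg/L, so the substrate removal rate is 318 × 1139/1000 = 362.1 kg BOD₅/d.
P_X = Y_obs · Q(S₀ − S) = 0.1736 × 362.1 = 62.86 kg VSS/d.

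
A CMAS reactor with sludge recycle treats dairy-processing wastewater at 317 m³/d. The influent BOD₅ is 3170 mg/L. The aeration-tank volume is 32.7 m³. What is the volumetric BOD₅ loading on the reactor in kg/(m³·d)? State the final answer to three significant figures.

L_v ≈ 30.7 kg BOD₅/(m³·d)

L_v = Q S₀ / V = 317 × 3170 × 10⁻³ / 32.70 = 30.73 kg/(m³·d).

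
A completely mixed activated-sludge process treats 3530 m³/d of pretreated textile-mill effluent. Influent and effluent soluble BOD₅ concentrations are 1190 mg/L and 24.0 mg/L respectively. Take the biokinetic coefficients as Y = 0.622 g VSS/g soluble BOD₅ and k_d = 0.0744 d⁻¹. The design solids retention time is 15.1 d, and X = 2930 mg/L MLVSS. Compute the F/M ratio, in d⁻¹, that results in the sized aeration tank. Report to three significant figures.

F/M ≈ 0.231 d⁻¹

From the SRT design equation V = Y Q (S₀−S) θ_c / [X (1 + k_d θ_c)] = 0.622 × 3530 × (1190 − 24.0) × 15.1 / [2930 × (1 + 0.0744 × 15.1)] = 3.87×10^7 / 6222 = 6213 m³.
Food-to-microorganism ratio F/M = Q S₀ / (V X) = 3530 × 1190 / (6213 × 2930) = 0.2307 d⁻¹.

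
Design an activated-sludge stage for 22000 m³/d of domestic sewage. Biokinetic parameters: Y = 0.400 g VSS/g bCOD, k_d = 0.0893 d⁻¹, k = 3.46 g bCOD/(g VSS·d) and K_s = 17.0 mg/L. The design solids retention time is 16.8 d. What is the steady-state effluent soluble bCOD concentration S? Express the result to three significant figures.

S ≈ 2.05 mg/L

From the Monod/SRT balance for a CMAS, S = K_s·(1+k_d θ_c)/[θ_c·(Y k − k_d) − 1] = 17.0 × (1 + 0.0893 × 16.8) / [16.8 × (0.400 × 3.46 − 0.0893) − 1] = 42.50 / 20.75 = 2.048 mg/L.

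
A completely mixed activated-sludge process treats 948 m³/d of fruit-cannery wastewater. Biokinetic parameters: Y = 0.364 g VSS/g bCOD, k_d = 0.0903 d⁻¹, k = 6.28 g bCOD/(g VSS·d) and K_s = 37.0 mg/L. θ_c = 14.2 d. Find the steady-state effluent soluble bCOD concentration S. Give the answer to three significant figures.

S ≈ 2.80 mg/L

For a completely mixed reactor with recycle the Lawrence–McCarty relation gives S = K_s·(1 + k_d·θ_c) / [θ_c·(Y·k − k_d) − 1] = 37.0 × (1 + 0.0903 × 14.2) / [14.2 × (0.364 × 6.28 − 0.0903) − 1] = 84.44 / 30.18 = 2.798 mg/L.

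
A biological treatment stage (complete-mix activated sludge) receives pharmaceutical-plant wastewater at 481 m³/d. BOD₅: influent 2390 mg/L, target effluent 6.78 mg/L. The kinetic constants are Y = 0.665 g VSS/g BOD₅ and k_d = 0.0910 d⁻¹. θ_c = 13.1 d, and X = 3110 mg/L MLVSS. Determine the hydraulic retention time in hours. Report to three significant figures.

τ ≈ 73.1 h

Rearranging the biomass balance for a CMAS with decay, V = Y·Q·ΔS·θ_c / [X·(1+k_d θ_c)] = 0.665 × 481 × (2390 − 6.78) × 13.1 / [3110 × (1 + 0.0910 × 13.1)] = 9.99×10^6 / 6817 = 1465 m³.
HRT = V/Q = 1465 m³ / 481 m³·d⁻¹ = 3.045 d × 24 = 73.09 h.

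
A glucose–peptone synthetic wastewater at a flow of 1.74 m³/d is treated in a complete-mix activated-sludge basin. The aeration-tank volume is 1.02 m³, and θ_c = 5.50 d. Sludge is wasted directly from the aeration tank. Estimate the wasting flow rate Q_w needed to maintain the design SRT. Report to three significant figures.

Wasting from the aeration tank: Q_w = V / θ_c = 1.020 / 5.50 = 0.1855 m³/d.

Q_w ≈ 0.185 m³/d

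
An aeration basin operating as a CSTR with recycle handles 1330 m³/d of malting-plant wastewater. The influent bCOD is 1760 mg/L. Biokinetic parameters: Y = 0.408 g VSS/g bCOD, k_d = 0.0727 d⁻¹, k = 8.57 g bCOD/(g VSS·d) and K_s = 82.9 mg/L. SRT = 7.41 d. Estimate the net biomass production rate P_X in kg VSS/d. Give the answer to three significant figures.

Effluent substrate depends only on kinetics and SRT: S = K_s(1 + k_d θ_c) / [θ_c(Yk − k_d) − 1] = 82.9 × (1 + 0.0727 × 7.41) / [7.41 × (0.408 × 8.57 − 0.0727) − 1] = 127.6 / 24.37 = 5.234 mg/L.
Y_obs = Y / (1 + k_d θ_c) = 0.408 / (1 + 0.0727 × 7.41) = 0.408 / 1.539 = 0.2652.
Q·(S₀ − S) = 1330 × (1760 − 5.23) × 10⁻³ = 2334 kg/d removed.
Net biomass production P_X = Y_obs × Q·(S₀ − S) = 0.2652 × 2334 = 618.8 kg VSS/d.

P_X ≈ 619 kg VSS/d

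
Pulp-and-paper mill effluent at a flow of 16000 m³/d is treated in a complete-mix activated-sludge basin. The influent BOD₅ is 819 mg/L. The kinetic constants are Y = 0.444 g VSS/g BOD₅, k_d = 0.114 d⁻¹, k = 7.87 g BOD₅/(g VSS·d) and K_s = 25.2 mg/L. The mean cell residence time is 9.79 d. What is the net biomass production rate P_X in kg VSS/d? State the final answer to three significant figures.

P_X ≈ 2740 kg VSS/d

Effluent substrate depends only on kinetics and SRT: S = K_s(1 + k_d θ_c) / [θ_c(Yk − k_d) − 1] = 25.2 × (1 + 0.114 × 9.79) / [9.79 × (0.444 × 7.87 − 0.114) − 1] = 53.32 / 32.09 = 1.662 mg/L.
Observed yield with endogenous decay: Y_obs = Y / (1 + k_d·θ_c) = 0.444 / (1 + 0.114 × 9.79) = 0.444 / 2.116 = 0.2098 g VSS/g BOD₅.
ΔS = 819 − 1.66 = 817.3 mg/L, so the substrate removal rate is 16000 × 817.3/1000 = 13077 kg BOD₅/d.
Net biomass production P_X = Y_obs × Q·(S₀ − S) = 0.2098 × 13077 = 2744 kg VSS/d.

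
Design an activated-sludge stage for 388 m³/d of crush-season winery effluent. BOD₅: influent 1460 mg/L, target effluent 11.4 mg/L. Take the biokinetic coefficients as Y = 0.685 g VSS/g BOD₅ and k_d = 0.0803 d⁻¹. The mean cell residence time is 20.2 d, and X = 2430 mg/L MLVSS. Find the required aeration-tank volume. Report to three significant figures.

V ≈ 1220 m³

From the SRT design equation V = Y Q (S₀−S) θ_c / [X (1 + k_d θ_c)] = 0.685 × 388 × (1460 − 11.4) × 20.2 / [2430 × (1 + 0.0803 × 20.2)] = 7.78×10^6 / 6372 = 1221 m³.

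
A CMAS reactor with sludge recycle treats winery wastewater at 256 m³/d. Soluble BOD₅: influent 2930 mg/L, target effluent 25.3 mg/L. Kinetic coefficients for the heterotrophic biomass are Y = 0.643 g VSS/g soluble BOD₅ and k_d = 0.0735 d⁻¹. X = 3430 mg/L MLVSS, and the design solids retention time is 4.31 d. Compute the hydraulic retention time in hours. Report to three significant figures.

Rearranging the biomass balance for a CMAS with decay, V = Y·Q·ΔS·θ_c / [X·(1+k_d θ_c)] = 0.643 × 256 × (2930 − 25.3) × 4.31 / [3430 × (1 + 0.0735 × 4.31)] = 2.06×10^6 / 4517 = 456.3 m³.
HRT = V/Q = 456.3 m³ / 256 m³·d⁻¹ = 1.782 d × 24 = 42.78 h.

τ ≈ 42.8 h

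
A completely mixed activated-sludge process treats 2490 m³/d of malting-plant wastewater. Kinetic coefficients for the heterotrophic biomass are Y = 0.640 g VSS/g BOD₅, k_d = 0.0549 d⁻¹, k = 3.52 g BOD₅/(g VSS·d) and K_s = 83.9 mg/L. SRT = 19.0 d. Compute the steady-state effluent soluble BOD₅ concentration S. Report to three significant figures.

S ≈ 4.21 mg/L

From the Monod/SRT balance for a CMAS, S = K_s·(1+k_d θ_c)/[θ_c·(Y k − k_d) − 1] = 83.9 × (1 + 0.0549 × 19.0) / [19.0 × (0.640 × 3.52 − 0.0549) − 1] = 171.4 / 40.76 = 4.205 mg/L.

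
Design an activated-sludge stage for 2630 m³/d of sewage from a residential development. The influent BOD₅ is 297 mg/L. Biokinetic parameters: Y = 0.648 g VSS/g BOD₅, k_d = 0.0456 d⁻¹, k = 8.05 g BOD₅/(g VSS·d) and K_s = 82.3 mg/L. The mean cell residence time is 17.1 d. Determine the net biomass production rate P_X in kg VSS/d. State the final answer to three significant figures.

P_X ≈ 283 kg VSS/d

Effluent substrate depends only on kinetics and SRT: S = K_s(1 + k_d θ_c) / [θ_c(Yk − k_d) − 1] = 82.3 × (1 + 0.0456 × 17.1) / [17.1 × (0.648 × 8.05 − 0.0456) − 1] = 146.5 / 87.42 = 1.676 mg/L.
Y_obs = Y / (1 + k_d θ_c) = 0.648 / (1 + 0.0456 × 17.1) = 0.648 / 1.780 = 0.3641.
Substrate removed = Q·(S₀ − S) = 2630 m³/d × (297 − 1.68) g/m³ = 7.77×10^5 g/d = 776.7 kg/d.
Net biomass production P_X = Y_obs × Q·(S₀ − S) = 0.3641 × 776.7 = 282.8 kg VSS/d.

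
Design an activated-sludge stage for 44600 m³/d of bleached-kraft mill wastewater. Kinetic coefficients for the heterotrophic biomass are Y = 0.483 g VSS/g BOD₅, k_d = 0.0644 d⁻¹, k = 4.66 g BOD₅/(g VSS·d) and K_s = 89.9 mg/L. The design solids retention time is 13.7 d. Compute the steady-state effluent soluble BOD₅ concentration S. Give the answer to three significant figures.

From the Monod/SRT balance for a CMAS, S = K_s·(1+k_d θ_c)/[θ_c·(Y k − k_d) − 1] = 89.9 × (1 + 0.0644 × 13.7) / [13.7 × (0.483 × 4.66 − 0.0644) − 1] = 169.2 / 28.95 = 5.844 mg/L.

S ≈ 5.84 mg/L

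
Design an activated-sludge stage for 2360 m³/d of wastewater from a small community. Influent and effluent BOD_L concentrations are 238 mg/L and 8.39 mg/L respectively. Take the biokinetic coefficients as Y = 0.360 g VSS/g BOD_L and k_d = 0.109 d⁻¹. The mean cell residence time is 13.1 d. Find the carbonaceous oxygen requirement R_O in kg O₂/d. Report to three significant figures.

Y_obs = Y / (1 + k_d θ_c) = 0.360 / (1 + 0.109 × 13.1) = 0.360 / 2.428 = 0.1483.
ΔS = 238 − 8.39 = 229.6 mg/L, so the substrate removal rate is 2360 × 229.6/1000 = 541.9 kg BOD_L/d.
Biomass synthesised: P_X = Y_obs × 541.9 = 80.35 kg VSS/d.
Carbonaceous O₂ demand = substrate oxidised − cell-mass equivalent = 541.9 − 1.42 × 80.35 = 427.8 kg O₂/d.

R_O ≈ 428 kg O₂/d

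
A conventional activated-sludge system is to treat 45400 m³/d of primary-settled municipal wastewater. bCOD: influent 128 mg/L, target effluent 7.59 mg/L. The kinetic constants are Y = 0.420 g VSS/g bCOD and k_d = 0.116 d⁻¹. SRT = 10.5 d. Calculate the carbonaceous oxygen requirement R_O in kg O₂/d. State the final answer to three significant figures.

R_O ≈ 4000 kg O₂/d

Y_obs = Y / (1 + k_d θ_c) = 0.420 / (1 + 0.116 × 10.5) = 0.420 / 2.218 = 0.1894.
Substrate removed = Q·(S₀ − S) = 45400 m³/d × (128 − 7.59) g/m³ = 5.47×10^6 g/d = 5467 kg/d.
P_X = Y_obs·Q·(S₀ − S) = 0.1894 × 5467 = 1035 kg VSS/d.
Carbonaceous O₂ demand = substrate oxidised − cell-mass equivalent = 5467 − 1.42 × 1035 = 3997 kg O₂/d.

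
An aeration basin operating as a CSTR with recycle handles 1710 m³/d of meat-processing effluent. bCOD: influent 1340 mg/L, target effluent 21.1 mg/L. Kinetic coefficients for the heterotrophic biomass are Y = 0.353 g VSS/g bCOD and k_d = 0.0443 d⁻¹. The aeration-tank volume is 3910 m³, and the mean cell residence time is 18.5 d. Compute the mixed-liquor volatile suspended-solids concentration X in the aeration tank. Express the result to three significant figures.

X ≈ 2070 mg/L

From V·X·(1 + k_d·θ_c) = Y·Q·(S₀ − S)·θ_c: X = 0.353 × 1710 × (1340 − 21.1) × 18.5 / [3910 × (1 + 0.0443 × 18.5)] = 2070 mg/L.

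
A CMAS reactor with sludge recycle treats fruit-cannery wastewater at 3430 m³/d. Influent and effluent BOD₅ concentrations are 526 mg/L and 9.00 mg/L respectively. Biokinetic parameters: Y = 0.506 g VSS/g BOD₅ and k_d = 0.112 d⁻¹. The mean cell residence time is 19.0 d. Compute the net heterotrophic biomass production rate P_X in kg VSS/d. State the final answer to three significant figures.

Y_obs = Y / (1 + k_d θ_c) = 0.506 / (1 + 0.112 × 19.0) = 0.506 / 3.128 = 0.1618.
Substrate removed = Q·(S₀ − S) = 3430 m³/d × (526 − 9.00) g/m³ = 1.77×10^6 g/d = 1773 kg/d.
Biomass produced: P_X = Y_obs·Q·ΔS = 0.1618 × 1773 ≈ 286.9 kg VSS/d.

P_X ≈ 287 kg VSS/d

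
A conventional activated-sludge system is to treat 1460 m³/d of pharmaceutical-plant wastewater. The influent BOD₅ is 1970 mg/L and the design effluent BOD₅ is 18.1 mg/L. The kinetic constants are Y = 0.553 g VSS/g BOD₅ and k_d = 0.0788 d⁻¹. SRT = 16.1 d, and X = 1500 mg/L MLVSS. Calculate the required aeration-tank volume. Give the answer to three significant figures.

V ≈ 7460 m³

Steady-state biomass mass balance: V·X·(1 + k_d·θ_c) = Y·Q·(S₀ − S)·θ_c, so V = 0.553 × 1460 × (1970 − 18.1) × 16.1 / [1500 × (1 + 0.0788 × 16.1)] = 2.54×10^7 / 3403 = 7456 m³.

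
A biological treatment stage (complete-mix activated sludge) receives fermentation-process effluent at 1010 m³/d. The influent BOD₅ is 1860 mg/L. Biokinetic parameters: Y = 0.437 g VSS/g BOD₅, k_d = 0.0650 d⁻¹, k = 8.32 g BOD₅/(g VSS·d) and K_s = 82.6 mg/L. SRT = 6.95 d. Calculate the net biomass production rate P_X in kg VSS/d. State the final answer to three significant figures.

P_X ≈ 564 kg VSS/d

Effluent substrate depends only on kinetics and SRT: S = K_s(1 + k_d θ_c) / [θ_c(Yk − k_d) − 1] = 82.6 × (1 + 0.0650 × 6.95) / [6.95 × (0.437 × 8.32 − 0.0650) − 1] = 119.9 / 23.82 = 5.035 mg/L.
Observed yield with endogenous decay: Y_obs = Y / (1 + k_d·θ_c) = 0.437 / (1 + 0.0650 × 6.95) = 0.437 / 1.452 = 0.3010 g VSS/g BOD₅.
Mass of BOD₅ removed per day: Q(S₀ − S) = 1010 × 1855 g/m³ = 1874 kg/d.
Biomass produced: P_X = Y_obs·Q·ΔS = 0.3010 × 1874 ≈ 564.0 kg VSS/d.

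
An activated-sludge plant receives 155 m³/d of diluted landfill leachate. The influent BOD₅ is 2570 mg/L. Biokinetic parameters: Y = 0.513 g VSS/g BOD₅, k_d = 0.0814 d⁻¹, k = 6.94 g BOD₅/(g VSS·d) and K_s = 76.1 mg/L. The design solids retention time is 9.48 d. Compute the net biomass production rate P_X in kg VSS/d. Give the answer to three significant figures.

Effluent substrate depends only on kinetics and SRT: S = K_s(1 + k_d θ_c) / [θ_c(Yk − k_d) − 1] = 76.1 × (1 + 0.0814 × 9.48) / [9.48 × (0.513 × 6.94 − 0.0814) − 1] = 134.8 / 31.98 = 4.216 mg/L.
Y_obs = Y / (1 + k_d θ_c) = 0.513 / (1 + 0.0814 × 9.48) = 0.513 / 1.772 = 0.2896.
ΔS = 2570 − 4.22 = 2566 mg/L, so the substrate removal rate is 155 × 2566/1000 = 397.7 kg BOD₅/d.
So the net sludge growth is P_X = 0.2896 × 397.7 = 115.2 kg VSS/d.

P_X ≈ 115 kg VSS/d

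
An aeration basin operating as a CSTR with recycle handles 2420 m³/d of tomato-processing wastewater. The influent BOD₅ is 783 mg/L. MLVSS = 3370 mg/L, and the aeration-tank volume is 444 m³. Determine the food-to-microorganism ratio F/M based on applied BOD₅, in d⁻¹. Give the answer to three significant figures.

Food-to-microorganism ratio F/M = Q S₀ / (V X) = 2420 × 783 / (444.0 × 3370) = 1.266 d⁻¹.

F/M ≈ 1.27 d⁻¹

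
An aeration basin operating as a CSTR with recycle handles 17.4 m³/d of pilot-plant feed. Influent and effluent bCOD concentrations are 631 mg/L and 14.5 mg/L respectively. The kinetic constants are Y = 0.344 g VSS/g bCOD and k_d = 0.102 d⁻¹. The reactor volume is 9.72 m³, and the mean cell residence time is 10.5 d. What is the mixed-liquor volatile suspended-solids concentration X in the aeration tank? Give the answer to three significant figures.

X = Y·Q·ΔS·θ_c / [V·(1 + k_d θ_c)] = 0.344 × 17.4 × (631 − 14.5) × 10.5 / [9.72 × (1 + 0.102 × 10.5)] = 1925 mg/L.

X ≈ 1920 mg/L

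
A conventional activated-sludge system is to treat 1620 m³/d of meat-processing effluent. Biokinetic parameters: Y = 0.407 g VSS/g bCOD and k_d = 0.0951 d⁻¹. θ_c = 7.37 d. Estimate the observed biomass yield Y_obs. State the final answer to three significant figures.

Y_obs = Y / (1 + k_d θ_c) = 0.407 / (1 + 0.0951 × 7.37) = 0.407 / 1.701 = 0.2393.

Y_obs ≈ 0.239 g VSS/g bCOD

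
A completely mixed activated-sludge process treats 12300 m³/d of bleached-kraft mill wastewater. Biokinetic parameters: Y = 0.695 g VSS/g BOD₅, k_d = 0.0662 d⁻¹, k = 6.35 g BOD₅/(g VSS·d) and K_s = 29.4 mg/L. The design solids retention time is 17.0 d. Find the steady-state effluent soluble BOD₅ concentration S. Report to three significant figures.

For a completely mixed reactor with recycle the Lawrence–McCarty relation gives S = K_s·(1 + k_d·θ_c) / [θ_c·(Y·k − k_d) − 1] = 29.4 × (1 + 0.0662 × 17.0) / [17.0 × (0.695 × 6.35 − 0.0662) − 1] = 62.49 / 72.90 = 0.8572 mg/L.

S ≈ 0.857 mg/L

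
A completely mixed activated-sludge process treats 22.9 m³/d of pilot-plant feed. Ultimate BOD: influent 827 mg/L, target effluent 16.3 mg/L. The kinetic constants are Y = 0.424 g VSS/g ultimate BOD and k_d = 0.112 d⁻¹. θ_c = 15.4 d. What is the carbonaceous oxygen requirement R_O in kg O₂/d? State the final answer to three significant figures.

R_O ≈ 14.5 kg O₂/d

Observed yield with endogenous decay: Y_obs = Y / (1 + k_d·θ_c) = 0.424 / (1 + 0.112 × 15.4) = 0.424 / 2.725 = 0.1556 g VSS/g ultimate BOD.
ΔS = 827 − 16.3 = 810.7 mg/L, so the substrate removal rate is 22.9 × 810.7/1000 = 18.57 kg ultimate BOD/d.
Biomass synthesised: P_X = Y_obs × 18.57 = 2.889 kg VSS/d.
R_O = Q·ΔS − 1.42 P_X = 18.57 − 4.102 = 14.46 kg O₂/d.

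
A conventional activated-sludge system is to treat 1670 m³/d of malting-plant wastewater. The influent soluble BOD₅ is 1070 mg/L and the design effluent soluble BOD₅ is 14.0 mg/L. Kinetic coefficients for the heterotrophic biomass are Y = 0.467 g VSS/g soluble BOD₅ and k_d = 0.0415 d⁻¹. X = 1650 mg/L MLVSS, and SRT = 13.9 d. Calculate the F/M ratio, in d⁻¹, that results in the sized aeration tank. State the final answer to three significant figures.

F/M ≈ 0.246 d⁻¹

Steady-state biomass mass balance: V·X·(1 + k_d·θ_c) = Y·Q·(S₀ − S)·θ_c, so V = 0.467 × 1670 × (1070 − 14.0) × 13.9 / [1650 × (1 + 0.0415 × 13.9)] = 1.14×10^7 / 2602 = 4400 m³.
Food-to-microorganism ratio F/M = Q S₀ / (V X) = 1670 × 1070 / (4400 × 1650) = 0.2461 d⁻¹.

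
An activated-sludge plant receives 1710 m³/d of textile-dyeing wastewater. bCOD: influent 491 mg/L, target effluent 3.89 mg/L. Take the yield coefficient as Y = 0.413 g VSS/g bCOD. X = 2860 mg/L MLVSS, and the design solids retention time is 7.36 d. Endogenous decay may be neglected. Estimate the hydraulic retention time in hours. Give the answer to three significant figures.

With k_d = 0 the design equation reduces to V = Y Q (S₀−S) θ_c / X = 0.413 × 1710 × (491 − 3.89) × 7.36 / 2860 = 885.3 m³.
Hydraulic retention time τ = V/Q = 885.3 / 1710 = 0.5177 d = 12.43 h.

τ ≈ 12.4 h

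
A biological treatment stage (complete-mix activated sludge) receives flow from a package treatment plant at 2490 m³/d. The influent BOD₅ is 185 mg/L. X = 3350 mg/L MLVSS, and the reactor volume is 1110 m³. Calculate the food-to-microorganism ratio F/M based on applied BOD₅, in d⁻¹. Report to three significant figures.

F/M = Q·S₀ / (V·X) = 2490 × 185 / (1110 × 3350) = 0.1239 g BOD₅·(g VSS·d)⁻¹.

F/M ≈ 0.124 d⁻¹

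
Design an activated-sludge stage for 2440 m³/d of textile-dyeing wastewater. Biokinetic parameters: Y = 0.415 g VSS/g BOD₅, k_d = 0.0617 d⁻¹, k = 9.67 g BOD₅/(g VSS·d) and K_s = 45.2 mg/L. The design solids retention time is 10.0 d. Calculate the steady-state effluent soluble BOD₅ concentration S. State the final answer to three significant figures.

For a completely mixed reactor with recycle the Lawrence–McCarty relation gives S = K_s·(1 + k_d·θ_c) / [θ_c·(Y·k − k_d) − 1] = 45.2 × (1 + 0.0617 × 10.0) / [10.0 × (0.415 × 9.67 − 0.0617) − 1] = 73.09 / 38.51 = 1.898 mg/L.

S ≈ 1.90 mg/L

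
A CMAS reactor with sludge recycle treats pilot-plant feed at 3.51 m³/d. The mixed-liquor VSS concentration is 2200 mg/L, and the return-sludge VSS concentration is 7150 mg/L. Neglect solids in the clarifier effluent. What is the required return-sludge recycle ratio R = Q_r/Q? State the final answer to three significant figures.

R = Q_r/Q = X/(X_r − X) = 2200 / (7150 − 2200) = 0.4444.

R ≈ 0.444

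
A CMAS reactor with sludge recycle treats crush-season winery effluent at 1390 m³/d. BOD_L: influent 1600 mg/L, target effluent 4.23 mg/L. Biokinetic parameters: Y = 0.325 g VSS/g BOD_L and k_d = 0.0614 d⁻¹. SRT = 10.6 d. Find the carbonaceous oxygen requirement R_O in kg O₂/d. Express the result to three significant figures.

R_O ≈ 1600 kg O₂/d

Y_obs = Y / (1 + k_d θ_c) = 0.325 / (1 + 0.0614 × 10.6) = 0.325 / 1.651 = 0.1969.
ΔS = 1600 − 4.23 = 1596 mg/L, so the substrate removal rate is 1390 × 1596/1000 = 2218 kg BOD_L/d.
Net sludge production P_X = 0.1969 × 2218 = 436.7 kg VSS/d.
R_O = Q·ΔS − 1.42 P_X = 2218 − 620.1 = 1598 kg O₂/d.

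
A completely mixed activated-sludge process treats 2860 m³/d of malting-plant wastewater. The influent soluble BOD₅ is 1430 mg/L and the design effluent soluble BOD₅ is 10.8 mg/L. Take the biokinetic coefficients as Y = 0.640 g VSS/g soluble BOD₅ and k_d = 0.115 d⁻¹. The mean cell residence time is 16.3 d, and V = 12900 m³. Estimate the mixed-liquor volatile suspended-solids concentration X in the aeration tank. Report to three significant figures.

X ≈ 1140 mg/L

X = Y·Q·ΔS·θ_c / [V·(1 + k_d θ_c)] = 0.640 × 2860 × (1430 − 10.8) × 16.3 / [12900 × (1 + 0.115 × 16.3)] = 1142 mg/L.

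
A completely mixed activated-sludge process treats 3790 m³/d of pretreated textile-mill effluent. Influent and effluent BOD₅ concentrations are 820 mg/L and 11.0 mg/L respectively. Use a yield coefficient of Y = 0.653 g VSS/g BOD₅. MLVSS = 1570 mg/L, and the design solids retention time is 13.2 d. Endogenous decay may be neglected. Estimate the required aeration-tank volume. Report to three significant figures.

With k_d = 0 the design equation reduces to V = Y Q (S₀−S) θ_c / X = 0.653 × 3790 × (820 − 11.0) × 13.2 / 1570 = 16834 m³.

V ≈ 16800 m³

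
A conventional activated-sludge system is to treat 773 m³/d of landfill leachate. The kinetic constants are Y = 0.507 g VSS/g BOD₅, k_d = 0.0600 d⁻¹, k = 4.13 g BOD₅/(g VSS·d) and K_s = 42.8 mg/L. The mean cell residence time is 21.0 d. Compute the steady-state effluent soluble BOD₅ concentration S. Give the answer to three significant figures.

S ≈ 2.32 mg/L

For a completely mixed reactor with recycle the Lawrence–McCarty relation gives S = K_s·(1 + k_d·θ_c) / [θ_c·(Y·k − k_d) − 1] = 42.8 × (1 + 0.0600 × 21.0) / [21.0 × (0.507 × 4.13 − 0.0600) − 1] = 96.73 / 41.71 = 2.319 mg/L.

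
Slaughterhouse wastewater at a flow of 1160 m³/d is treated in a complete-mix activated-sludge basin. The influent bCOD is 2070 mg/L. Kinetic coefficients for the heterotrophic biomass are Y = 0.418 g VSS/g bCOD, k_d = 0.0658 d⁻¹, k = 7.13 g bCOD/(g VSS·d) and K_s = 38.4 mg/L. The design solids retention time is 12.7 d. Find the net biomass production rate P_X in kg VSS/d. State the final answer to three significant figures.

P_X ≈ 546 kg VSS/d

For a completely mixed reactor with recycle the Lawrence–McCarty relation gives S = K_s·(1 + k_d·θ_c) / [θ_c·(Y·k − k_d) − 1] = 38.4 × (1 + 0.0658 × 12.7) / [12.7 × (0.418 × 7.13 − 0.0658) − 1] = 70.49 / 36.01 = 1.957 mg/L.
Y_obs = Y / (1 + k_d θ_c) = 0.418 / (1 + 0.0658 × 12.7) = 0.418 / 1.836 = 0.2277.
Substrate removed = Q·(S₀ − S) = 1160 m³/d × (2070 − 1.96) g/m³ = 2.4×10^6 g/d = 2399 kg/d.
P_X = Y_obs · Q(S₀ − S) = 0.2277 × 2399 = 546.3 kg VSS/d.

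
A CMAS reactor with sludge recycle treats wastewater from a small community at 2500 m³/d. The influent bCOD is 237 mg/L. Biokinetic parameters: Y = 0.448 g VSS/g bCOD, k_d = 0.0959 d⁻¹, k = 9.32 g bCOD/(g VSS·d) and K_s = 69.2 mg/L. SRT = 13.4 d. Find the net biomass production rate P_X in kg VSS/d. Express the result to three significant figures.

P_X ≈ 115 kg VSS/d

Effluent substrate depends only on kinetics and SRT: S = K_s(1 + k_d θ_c) / [θ_c(Yk − k_d) − 1] = 69.2 × (1 + 0.0959 × 13.4) / [13.4 × (0.448 × 9.32 − 0.0959) − 1] = 158.1 / 53.66 = 2.947 mg/L.
Correct the yield for decay: Y_obs = Y/(1 + k_d θ_c) = 0.448 / (1 + 0.0959 × 13.4) = 0.448 / 2.285 = 0.1961.
Substrate removed = Q·(S₀ − S) = 2500 m³/d × (237 − 2.95) g/m³ = 5.85×10^5 g/d = 585.1 kg/d.
So the net sludge growth is P_X = 0.1961 × 585.1 = 114.7 kg VSS/d.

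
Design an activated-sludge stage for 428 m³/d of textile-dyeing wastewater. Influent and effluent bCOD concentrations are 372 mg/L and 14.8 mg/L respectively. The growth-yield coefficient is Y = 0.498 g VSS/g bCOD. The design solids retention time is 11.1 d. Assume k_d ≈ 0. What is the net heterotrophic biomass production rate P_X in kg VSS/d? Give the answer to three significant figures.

P_X ≈ 76.1 kg VSS/d

No decay correction is needed, so Y_obs = Y = 0.498.
Mass of bCOD removed per day: Q(S₀ − S) = 428 × 357.2 g/m³ = 152.9 kg/d.
So the net sludge growth is P_X = 0.4980 × 152.9 = 76.14 kg VSS/d.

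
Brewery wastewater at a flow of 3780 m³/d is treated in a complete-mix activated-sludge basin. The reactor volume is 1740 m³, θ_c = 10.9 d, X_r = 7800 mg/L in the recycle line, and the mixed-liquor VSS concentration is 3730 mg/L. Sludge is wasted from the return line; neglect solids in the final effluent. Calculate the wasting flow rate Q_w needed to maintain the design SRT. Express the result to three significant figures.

Wasting from the return line (neglecting effluent solids): Q_w = V·X / (θ_c·X_r) = 1740 × 3730 / (10.9 × 7800) = 76.34 m³/d.

Q_w ≈ 76.3 m³/d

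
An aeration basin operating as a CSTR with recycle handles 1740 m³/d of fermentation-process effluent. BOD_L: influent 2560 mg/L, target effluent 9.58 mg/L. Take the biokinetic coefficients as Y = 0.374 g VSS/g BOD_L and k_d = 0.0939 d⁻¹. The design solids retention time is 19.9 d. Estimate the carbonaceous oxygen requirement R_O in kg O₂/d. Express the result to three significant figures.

Correct the yield for decay: Y_obs = Y/(1 + k_d θ_c) = 0.374 / (1 + 0.0939 × 19.9) = 0.374 / 2.869 = 0.1304.
Substrate removed = Q·(S₀ − S) = 1740 m³/d × (2560 − 9.58) g/m³ = 4.44×10^6 g/d = 4438 kg/d.
Net sludge production P_X = 0.1304 × 4438 = 578.6 kg VSS/d.
Carbonaceous O₂ demand = substrate oxidised − cell-mass equivalent = 4438 − 1.42 × 578.6 = 3616 kg O₂/d.

R_O ≈ 3620 kg O₂/d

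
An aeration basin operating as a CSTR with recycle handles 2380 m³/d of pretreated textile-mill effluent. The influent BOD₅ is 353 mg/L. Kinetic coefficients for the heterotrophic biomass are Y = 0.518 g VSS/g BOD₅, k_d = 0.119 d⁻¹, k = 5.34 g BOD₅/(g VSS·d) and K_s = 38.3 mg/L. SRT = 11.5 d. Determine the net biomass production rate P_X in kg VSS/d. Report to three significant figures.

P_X ≈ 182 kg VSS/d

For a completely mixed reactor with recycle the Lawrence–McCarty relation gives S = K_s·(1 + k_d·θ_c) / [θ_c·(Y·k − k_d) − 1] = 38.3 × (1 + 0.119 × 11.5) / [11.5 × (0.518 × 5.34 − 0.119) − 1] = 90.71 / 29.44 = 3.081 mg/L.
Y_obs = Y / (1 + k_d θ_c) = 0.518 / (1 + 0.119 × 11.5) = 0.518 / 2.369 = 0.2187.
ΔS = 353 − 3.08 = 349.9 mg/L, so the substrate removal rate is 2380 × 349.9/1000 = 832.8 kg BOD₅/d.
Net biomass production P_X = Y_obs × Q·(S₀ − S) = 0.2187 × 832.8 = 182.1 kg VSS/d.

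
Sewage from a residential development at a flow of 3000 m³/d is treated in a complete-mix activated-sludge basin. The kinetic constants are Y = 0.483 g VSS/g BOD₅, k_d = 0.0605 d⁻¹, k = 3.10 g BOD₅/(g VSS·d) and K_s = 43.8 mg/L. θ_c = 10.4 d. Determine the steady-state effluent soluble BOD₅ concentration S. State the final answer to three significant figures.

Effluent substrate depends only on kinetics and SRT: S = K_s(1 + k_d θ_c) / [θ_c(Yk − k_d) − 1] = 43.8 × (1 + 0.0605 × 10.4) / [10.4 × (0.483 × 3.10 − 0.0605) − 1] = 71.36 / 13.94 = 5.118 mg/L.

S ≈ 5.12 mg/L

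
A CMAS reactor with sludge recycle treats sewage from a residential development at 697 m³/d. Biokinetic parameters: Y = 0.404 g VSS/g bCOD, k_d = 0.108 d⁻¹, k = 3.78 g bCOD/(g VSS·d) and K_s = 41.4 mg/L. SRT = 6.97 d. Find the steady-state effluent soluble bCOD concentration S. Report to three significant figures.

S ≈ 8.16 mg/L

From the Monod/SRT balance for a CMAS, S = K_s·(1+k_d θ_c)/[θ_c·(Y k − k_d) − 1] = 41.4 × (1 + 0.108 × 6.97) / [6.97 × (0.404 × 3.78 − 0.108) − 1] = 72.56 / 8.891 = 8.161 mg/L.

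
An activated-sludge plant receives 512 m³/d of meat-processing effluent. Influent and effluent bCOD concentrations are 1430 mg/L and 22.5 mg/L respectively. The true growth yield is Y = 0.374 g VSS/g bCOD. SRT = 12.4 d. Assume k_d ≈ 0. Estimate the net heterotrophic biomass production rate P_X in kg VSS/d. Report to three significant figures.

P_X ≈ 270 kg VSS/d

No decay correction is needed, so Y_obs = Y = 0.374.
Q·(S₀ − S) = 512 × (1430 − 22.5) × 10⁻³ = 720.6 kg/d removed.
P_X = Y_obs · Q(S₀ − S) = 0.3740 × 720.6 = 269.5 kg VSS/d.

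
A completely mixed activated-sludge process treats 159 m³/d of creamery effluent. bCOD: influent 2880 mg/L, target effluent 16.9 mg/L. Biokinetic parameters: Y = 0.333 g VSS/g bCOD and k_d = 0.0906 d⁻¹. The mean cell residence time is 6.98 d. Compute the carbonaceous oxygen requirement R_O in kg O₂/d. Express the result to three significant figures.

Correct the yield for decay: Y_obs = Y/(1 + k_d θ_c) = 0.333 / (1 + 0.0906 × 6.98) = 0.333 / 1.632 = 0.2040.
Q·(S₀ − S) = 159 × (2880 − 16.9) × 10⁻³ = 455.2 kg/d removed.
Net sludge production P_X = 0.2040 × 455.2 = 92.87 kg VSS/d.
Carbonaceous O₂ demand = substrate oxidised − cell-mass equivalent = 455.2 − 1.42 × 92.87 = 323.4 kg O₂/d.

R_O ≈ 323 kg O₂/d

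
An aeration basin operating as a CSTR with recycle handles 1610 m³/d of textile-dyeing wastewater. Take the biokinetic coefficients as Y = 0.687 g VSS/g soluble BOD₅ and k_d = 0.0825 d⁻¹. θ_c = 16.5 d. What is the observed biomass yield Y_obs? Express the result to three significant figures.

The observed yield is Y_obs = Y/(1 + k_d·θ_c) = 0.687 / (1 + 0.0825 × 16.5) = 0.687 / 2.361 = 0.2909 g VSS per g soluble BOD₅ removed.

Y_obs ≈ 0.291 g VSS/g soluble BOD₅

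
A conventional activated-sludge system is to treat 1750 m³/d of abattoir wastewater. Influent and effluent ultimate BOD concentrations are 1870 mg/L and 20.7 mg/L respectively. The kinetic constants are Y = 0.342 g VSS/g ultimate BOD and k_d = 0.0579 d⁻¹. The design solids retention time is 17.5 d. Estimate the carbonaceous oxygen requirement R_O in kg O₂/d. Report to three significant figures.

R_O ≈ 2460 kg O₂/d

Correct the yield for decay: Y_obs = Y/(1 + k_d θ_c) = 0.342 / (1 + 0.0579 × 17.5) = 0.342 / 2.013 = 0.1699.
Mass of ultimate BOD removed per day: Q(S₀ − S) = 1750 × 1849 g/m³ = 3236 kg/d.
Net sludge production P_X = 0.1699 × 3236 = 549.8 kg VSS/d.
R_O = Q·(S₀ − S) − 1.42·P_X = 3236 − 1.42 × 549.8 = 2456 kg O₂/d.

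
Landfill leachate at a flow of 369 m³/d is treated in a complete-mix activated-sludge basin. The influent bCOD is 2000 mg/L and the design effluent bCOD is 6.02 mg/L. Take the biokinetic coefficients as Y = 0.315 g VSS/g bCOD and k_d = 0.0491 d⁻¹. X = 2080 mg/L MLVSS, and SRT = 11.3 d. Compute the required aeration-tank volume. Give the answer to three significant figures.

From the SRT design equation V = Y Q (S₀−S) θ_c / [X (1 + k_d θ_c)] = 0.315 × 369 × (2000 − 6.02) × 11.3 / [2080 × (1 + 0.0491 × 11.3)] = 2.62×10^6 / 3234 = 809.8 m³.

V ≈ 810 m³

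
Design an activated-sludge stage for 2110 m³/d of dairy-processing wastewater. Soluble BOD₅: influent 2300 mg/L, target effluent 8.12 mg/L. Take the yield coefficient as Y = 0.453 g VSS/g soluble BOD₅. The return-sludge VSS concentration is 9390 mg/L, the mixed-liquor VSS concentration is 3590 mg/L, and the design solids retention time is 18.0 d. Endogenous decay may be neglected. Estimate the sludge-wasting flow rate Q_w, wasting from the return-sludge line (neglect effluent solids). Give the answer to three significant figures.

V·X = Y·Q·ΔS·θ_c gives V = 0.453 × 2110 × (2300 − 8.12) × 18.0 / 3590 = 10984 m³.
Wasting from the return line (neglecting effluent solids): Q_w = V·X / (θ_c·X_r) = 10984 × 3590 / (18.0 × 9390) = 233.3 m³/d.

Q_w ≈ 233 m³/d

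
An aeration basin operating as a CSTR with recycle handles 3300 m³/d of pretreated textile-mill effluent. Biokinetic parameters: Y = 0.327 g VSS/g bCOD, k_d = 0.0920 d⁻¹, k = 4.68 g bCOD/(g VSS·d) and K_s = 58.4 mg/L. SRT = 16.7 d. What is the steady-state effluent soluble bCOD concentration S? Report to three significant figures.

For a completely mixed reactor with recycle the Lawrence–McCarty relation gives S = K_s·(1 + k_d·θ_c) / [θ_c·(Y·k − k_d) − 1] = 58.4 × (1 + 0.0920 × 16.7) / [16.7 × (0.327 × 4.68 − 0.0920) − 1] = 148.1 / 23.02 = 6.434 mg/L.

S ≈ 6.43 mg/L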